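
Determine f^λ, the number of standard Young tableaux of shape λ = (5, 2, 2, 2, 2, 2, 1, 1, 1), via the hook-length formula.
# SYT of shape (5, 2, 2, 2, 2, 2, 1, 1, 1) = 837760

Hook-length formula: f^λ = n! / Π hook(c), product over all cells c of the Young diagram. For λ = (5, 2, 2, 2, 2, 2, 1, 1, 1), n = 18 boxes. Hook lengths by row (left-to-right, top-to-bottom): [13, 9, 3, 2, 1]; [9, 5]; [8, 4]; [7, 3]; [6, 2]; [5, 1]; [3]; [2]; [1]. Product of hooks = 7642252800. So f^λ = 18! / 7642252800 = 6402373705728000 / 7642252800 = 837760.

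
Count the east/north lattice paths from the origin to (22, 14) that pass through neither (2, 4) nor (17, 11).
Number of paths = 2286324855

Inclusion–exclusion. Total paths: C(36, 22) = 3796297200. Through P₁: C(6, 2)·C(30, 20) = 450675225. Through P₂: C(28, 17)·C(8, 5) = 1202554080. Since P₁ is strictly southwest of P₂, a monotone path through both must visit P₁ then P₂; paths through both = C(6, 2)·C(22, 15)·C(8, 5) = 143256960. Avoid both = 3796297200 − 450675225 − 1202554080 + 143256960 = 2286324855.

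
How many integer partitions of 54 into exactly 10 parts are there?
p(54, 10 parts) = 29292

Partitions of n into exactly k parts are in bijection with partitions of n − k into at most k parts (subtract 1 from each part). So p(54, exactly 10) = p(44, parts ≤ 10). Computing via the recurrence p(m, j) = p(m, j−1) + p(m−j, j) gives 29292.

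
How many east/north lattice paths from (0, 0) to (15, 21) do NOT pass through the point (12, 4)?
Number of paths = 5565827760

Total paths from (0, 0) to (15, 21): C(36, 15) = 5567902560. Paths through (12, 4): (paths (0, 0) → (12, 4)) × (paths (12, 4) → (15, 21)) = C(16, 12) · C(20, 3) = 1820 · 1140 = 2074800. Avoidance count = 5567902560 − 2074800 = 5565827760.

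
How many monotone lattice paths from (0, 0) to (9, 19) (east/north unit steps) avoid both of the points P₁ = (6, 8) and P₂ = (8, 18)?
Number of paths = 3085654

Inclusion–exclusion. Total paths: C(28, 9) = 6906900. Through P₁: C(14, 6)·C(14, 3) = 1093092. Through P₂: C(26, 8)·C(2, 1) = 3124550. Since P₁ is strictly southwest of P₂, a monotone path through both must visit P₁ then P₂; paths through both = C(14, 6)·C(12, 2)·C(2, 1) = 396396. Avoid both = 6906900 − 1093092 − 3124550 + 396396 = 3085654.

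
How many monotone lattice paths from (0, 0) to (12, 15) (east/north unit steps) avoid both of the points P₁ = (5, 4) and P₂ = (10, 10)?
Number of paths = 10716612

Inclusion–exclusion. Total paths: C(27, 12) = 17383860. Through P₁: C(9, 5)·C(18, 7) = 4009824. Through P₂: C(20, 10)·C(7, 2) = 3879876. Since P₁ is strictly southwest of P₂, a monotone path through both must visit P₁ then P₂; paths through both = C(9, 5)·C(11, 5)·C(7, 2) = 1222452. Avoid both = 17383860 − 4009824 − 3879876 + 1222452 = 10716612.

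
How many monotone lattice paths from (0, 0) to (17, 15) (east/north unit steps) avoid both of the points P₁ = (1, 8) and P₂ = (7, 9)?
Number of paths = 472409291

Inclusion–exclusion. Total paths: C(32, 17) = 565722720. Through P₁: C(9, 1)·C(23, 16) = 2206413. Through P₂: C(16, 7)·C(16, 10) = 91611520. Since P₁ is strictly southwest of P₂, a monotone path through both must visit P₁ then P₂; paths through both = C(9, 1)·C(7, 6)·C(16, 10) = 504504. Avoid both = 565722720 − 2206413 − 91611520 + 504504 = 472409291.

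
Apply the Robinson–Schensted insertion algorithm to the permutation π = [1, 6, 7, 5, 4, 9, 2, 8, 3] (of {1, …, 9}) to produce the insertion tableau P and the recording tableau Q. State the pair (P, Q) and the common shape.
P = [1, 2, 3, 8] / [4, 7] / [5, 9] / [6];  Q = [1, 2, 3, 6] / [4, 8] / [5, 9] / [7];  common shape = (4, 2, 2, 1)

Row-insert the values π_1, π_2, … into P one at a time, bumping the leftmost entry strictly greater than the inserted value down to the next row. The recording tableau Q records, in position (i, j), the step at which that cell was added to P.
  Insert 1 (step 1): P = [1];  Q = [1]
  Insert 6 (step 2): P = [1, 6];  Q = [1, 2]
  Insert 7 (step 3): P = [1, 6, 7];  Q = [1, 2, 3]
  Insert 5 (step 4): P = [1, 5, 7] / [6];  Q = [1, 2, 3] / [4]
  Insert 4 (step 5): P = [1, 4, 7] / [5] / [6];  Q = [1, 2, 3] / [4] / [5]
  Insert 9 (step 6): P = [1, 4, 7, 9] / [5] / [6];  Q = [1, 2, 3, 6] / [4] / [5]
  Insert 2 (step 7): P = [1, 2, 7, 9] / [4] / [5] / [6];  Q = [1, 2, 3, 6] / [4] / [5] / [7]
  Insert 8 (step 8): P = [1, 2, 7, 8] / [4, 9] / [5] / [6];  Q = [1, 2, 3, 6] / [4, 8] / [5] / [7]
  Insert 3 (step 9): P = [1, 2, 3, 8] / [4, 7] / [5, 9] / [6];  Q = [1, 2, 3, 6] / [4, 8] / [5, 9] / [7]
Final shape: (4, 2, 2, 1).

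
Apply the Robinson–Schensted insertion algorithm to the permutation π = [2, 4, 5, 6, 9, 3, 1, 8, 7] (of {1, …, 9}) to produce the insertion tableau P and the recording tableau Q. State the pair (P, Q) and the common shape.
P = [1, 3, 5, 6, 7] / [2, 8] / [4, 9];  Q = [1, 2, 3, 4, 5] / [6, 8] / [7, 9];  common shape = (5, 2, 2)

Row-insert the values π_1, π_2, … into P one at a time, bumping the leftmost entry strictly greater than the inserted value down to the next row. The recording tableau Q records, in position (i, j), the step at which that cell was added to P.
  Insert 2 (step 1): P = [2];  Q = [1]
  Insert 4 (step 2): P = [2, 4];  Q = [1, 2]
  Insert 5 (step 3): P = [2, 4, 5];  Q = [1, 2, 3]
  Insert 6 (step 4): P = [2, 4, 5, 6];  Q = [1, 2, 3, 4]
  Insert 9 (step 5): P = [2, 4, 5, 6, 9];  Q = [1, 2, 3, 4, 5]
  Insert 3 (step 6): P = [2, 3, 5, 6, 9] / [4];  Q = [1, 2, 3, 4, 5] / [6]
  Insert 1 (step 7): P = [1, 3, 5, 6, 9] / [2] / [4];  Q = [1, 2, 3, 4, 5] / [6] / [7]
  Insert 8 (step 8): P = [1, 3, 5, 6, 8] / [2, 9] / [4];  Q = [1, 2, 3, 4, 5] / [6, 8] / [7]
  Insert 7 (step 9): P = [1, 3, 5, 6, 7] / [2, 8] / [4, 9];  Q = [1, 2, 3, 4, 5] / [6, 8] / [7, 9]
Final shape: (5, 2, 2).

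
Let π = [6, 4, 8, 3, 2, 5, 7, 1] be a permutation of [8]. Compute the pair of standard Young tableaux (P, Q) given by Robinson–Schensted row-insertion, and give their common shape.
P = [1, 5, 7] / [2, 8] / [3] / [4] / [6];  Q = [1, 3, 7] / [2, 6] / [4] / [5] / [8];  common shape = (3, 2, 1, 1, 1)

Row-insert the values π_1, π_2, … into P one at a time, bumping the leftmost entry strictly greater than the inserted value down to the next row. The recording tableau Q records, in position (i, j), the step at which that cell was added to P.
  Insert 6 (step 1): P = [6];  Q = [1]
  Insert 4 (step 2): P = [4] / [6];  Q = [1] / [2]
  Insert 8 (step 3): P = [4, 8] / [6];  Q = [1, 3] / [2]
  Insert 3 (step 4): P = [3, 8] / [4] / [6];  Q = [1, 3] / [2] / [4]
  Insert 2 (step 5): P = [2, 8] / [3] / [4] / [6];  Q = [1, 3] / [2] / [4] / [5]
  Insert 5 (step 6): P = [2, 5] / [3, 8] / [4] / [6];  Q = [1, 3] / [2, 6] / [4] / [5]
  Insert 7 (step 7): P = [2, 5, 7] / [3, 8] / [4] / [6];  Q = [1, 3, 7] / [2, 6] / [4] / [5]
  Insert 1 (step 8): P = [1, 5, 7] / [2, 8] / [3] / [4] / [6];  Q = [1, 3, 7] / [2, 6] / [4] / [5] / [8]
Final shape: (3, 2, 1, 1, 1).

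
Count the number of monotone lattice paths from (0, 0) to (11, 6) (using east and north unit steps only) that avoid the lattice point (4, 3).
Number of paths = 8176

Total paths from (0, 0) to (11, 6): C(17, 11) = 12376. Paths through (4, 3): (paths (0, 0) → (4, 3)) × (paths (4, 3) → (11, 6)) = C(7, 4) · C(10, 7) = 35 · 120 = 4200. Avoidance count = 12376 − 4200 = 8176.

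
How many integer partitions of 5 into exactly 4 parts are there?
p(5, 4 parts) = 1

Partitions of n into exactly k parts ↔ partitions of n − k into at most k parts (subtract 1 from each part). For n = 5, k = 4, the partitions are: 2+1+1+1. Count = 1.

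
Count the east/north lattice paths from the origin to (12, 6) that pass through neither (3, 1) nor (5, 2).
Number of paths = 7586

Inclusion–exclusion. Total paths: C(18, 12) = 18564. Through P₁: C(4, 3)·C(14, 9) = 8008. Through P₂: C(7, 5)·C(11, 7) = 6930. Since P₁ is strictly southwest of P₂, a monotone path through both must visit P₁ then P₂; paths through both = C(4, 3)·C(3, 2)·C(11, 7) = 3960. Avoid both = 18564 − 8008 − 6930 + 3960 = 7586.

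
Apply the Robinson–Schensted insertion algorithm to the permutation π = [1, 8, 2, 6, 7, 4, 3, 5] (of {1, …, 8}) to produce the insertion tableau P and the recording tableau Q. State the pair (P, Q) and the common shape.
P = [1, 2, 3, 5] / [4, 7] / [6] / [8];  Q = [1, 2, 4, 5] / [3, 8] / [6] / [7];  common shape = (4, 2, 1, 1)

Row-insert the values π_1, π_2, … into P one at a time, bumping the leftmost entry strictly greater than the inserted value down to the next row. The recording tableau Q records, in position (i, j), the step at which that cell was added to P.
  Insert 1 (step 1): P = [1];  Q = [1]
  Insert 8 (step 2): P = [1, 8];  Q = [1, 2]
  Insert 2 (step 3): P = [1, 2] / [8];  Q = [1, 2] / [3]
  Insert 6 (step 4): P = [1, 2, 6] / [8];  Q = [1, 2, 4] / [3]
  Insert 7 (step 5): P = [1, 2, 6, 7] / [8];  Q = [1, 2, 4, 5] / [3]
  Insert 4 (step 6): P = [1, 2, 4, 7] / [6] / [8];  Q = [1, 2, 4, 5] / [3] / [6]
  Insert 3 (step 7): P = [1, 2, 3, 7] / [4] / [6] / [8];  Q = [1, 2, 4, 5] / [3] / [6] / [7]
  Insert 5 (step 8): P = [1, 2, 3, 5] / [4, 7] / [6] / [8];  Q = [1, 2, 4, 5] / [3, 8] / [6] / [7]
Final shape: (4, 2, 1, 1).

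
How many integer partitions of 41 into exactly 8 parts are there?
p(41, 8 parts) = 3828

Partitions of n into exactly k parts are in bijection with partitions of n − k into at most k parts (subtract 1 from each part). So p(41, exactly 8) = p(33, parts ≤ 8). Computing via the recurrence p(m, j) = p(m, j−1) + p(m−j, j) gives 3828.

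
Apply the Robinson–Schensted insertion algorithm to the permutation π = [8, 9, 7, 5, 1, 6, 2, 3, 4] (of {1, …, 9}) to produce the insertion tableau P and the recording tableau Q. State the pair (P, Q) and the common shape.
P = [1, 2, 3, 4] / [5, 6] / [7, 9] / [8];  Q = [1, 2, 8, 9] / [3, 6] / [4, 7] / [5];  common shape = (4, 2, 2, 1)

Row-insert the values π_1, π_2, … into P one at a time, bumping the leftmost entry strictly greater than the inserted value down to the next row. The recording tableau Q records, in position (i, j), the step at which that cell was added to P.
  Insert 8 (step 1): P = [8];  Q = [1]
  Insert 9 (step 2): P = [8, 9];  Q = [1, 2]
  Insert 7 (step 3): P = [7, 9] / [8];  Q = [1, 2] / [3]
  Insert 5 (step 4): P = [5, 9] / [7] / [8];  Q = [1, 2] / [3] / [4]
  Insert 1 (step 5): P = [1, 9] / [5] / [7] / [8];  Q = [1, 2] / [3] / [4] / [5]
  Insert 6 (step 6): P = [1, 6] / [5, 9] / [7] / [8];  Q = [1, 2] / [3, 6] / [4] / [5]
  Insert 2 (step 7): P = [1, 2] / [5, 6] / [7, 9] / [8];  Q = [1, 2] / [3, 6] / [4, 7] / [5]
  Insert 3 (step 8): P = [1, 2, 3] / [5, 6] / [7, 9] / [8];  Q = [1, 2, 8] / [3, 6] / [4, 7] / [5]
  Insert 4 (step 9): P = [1, 2, 3, 4] / [5, 6] / [7, 9] / [8];  Q = [1, 2, 8, 9] / [3, 6] / [4, 7] / [5]
Final shape: (4, 2, 2, 1).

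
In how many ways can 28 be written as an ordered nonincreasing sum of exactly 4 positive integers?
p(28, 4 parts) = 169

Partitions of n into exactly k parts are in bijection with partitions of n − k into at most k parts (subtract 1 from each part). So p(28, exactly 4) = p(24, parts ≤ 4). Computing via the recurrence p(m, j) = p(m, j−1) + p(m−j, j) gives 169.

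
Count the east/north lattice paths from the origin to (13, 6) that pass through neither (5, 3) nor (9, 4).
Number of paths = 11367

Inclusion–exclusion. Total paths: C(19, 13) = 27132. Through P₁: C(8, 5)·C(11, 8) = 9240. Through P₂: C(13, 9)·C(6, 4) = 10725. Since P₁ is strictly southwest of P₂, a monotone path through both must visit P₁ then P₂; paths through both = C(8, 5)·C(5, 4)·C(6, 4) = 4200. Avoid both = 27132 − 9240 − 10725 + 4200 = 11367.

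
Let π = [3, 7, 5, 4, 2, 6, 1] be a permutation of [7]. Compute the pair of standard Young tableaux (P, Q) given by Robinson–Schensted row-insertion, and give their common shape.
P = [1, 4, 6] / [2] / [3] / [5] / [7];  Q = [1, 2, 6] / [3] / [4] / [5] / [7];  common shape = (3, 1, 1, 1, 1)

Row-insert the values π_1, π_2, … into P one at a time, bumping the leftmost entry strictly greater than the inserted value down to the next row. The recording tableau Q records, in position (i, j), the step at which that cell was added to P.
  Insert 3 (step 1): P = [3];  Q = [1]
  Insert 7 (step 2): P = [3, 7];  Q = [1, 2]
  Insert 5 (step 3): P = [3, 5] / [7];  Q = [1, 2] / [3]
  Insert 4 (step 4): P = [3, 4] / [5] / [7];  Q = [1, 2] / [3] / [4]
  Insert 2 (step 5): P = [2, 4] / [3] / [5] / [7];  Q = [1, 2] / [3] / [4] / [5]
  Insert 6 (step 6): P = [2, 4, 6] / [3] / [5] / [7];  Q = [1, 2, 6] / [3] / [4] / [5]
  Insert 1 (step 7): P = [1, 4, 6] / [2] / [3] / [5] / [7];  Q = [1, 2, 6] / [3] / [4] / [5] / [7]
Final shape: (3, 1, 1, 1, 1).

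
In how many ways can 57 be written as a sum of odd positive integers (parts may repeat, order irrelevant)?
p_odd(57) = 7917

Enumerate partitions using only odd parts via the recurrence o(n, m) = o(n, m−2) + o(n−m, m) over odd m, starting from the largest odd part ≤ n. This gives p_odd(57) = 7917. (Euler's theorem: equals the count of distinct-part partitions.)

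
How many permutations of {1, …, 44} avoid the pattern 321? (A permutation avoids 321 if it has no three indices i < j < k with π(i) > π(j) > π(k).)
C_44 = 583300119592996693088040

These 321-avoiding permutations are counted by the Catalan number C_n = (1/(n + 1)) · C(2n, n). For n = 44: C_44 = (1/45) · C(88, 44) = 26248505381684851188961800/45 = 583300119592996693088040.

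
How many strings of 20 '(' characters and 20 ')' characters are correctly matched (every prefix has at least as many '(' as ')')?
C_20 = 6564120420

These balanced parentheses are counted by the Catalan number C_n = (1/(n + 1)) · C(2n, n). For n = 20: C_20 = (1/21) · C(40, 20) = 137846528820/21 = 6564120420.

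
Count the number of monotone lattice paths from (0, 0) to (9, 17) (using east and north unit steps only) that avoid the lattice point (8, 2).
Number of paths = 3123830

Total paths from (0, 0) to (9, 17): C(26, 9) = 3124550. Paths through (8, 2): (paths (0, 0) → (8, 2)) × (paths (8, 2) → (9, 17)) = C(10, 8) · C(16, 1) = 45 · 16 = 720. Avoidance count = 3124550 − 720 = 3123830.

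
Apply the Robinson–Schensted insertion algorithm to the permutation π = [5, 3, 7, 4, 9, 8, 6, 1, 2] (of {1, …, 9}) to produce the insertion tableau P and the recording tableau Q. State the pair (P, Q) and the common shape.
P = [1, 2, 6] / [3, 4, 8] / [5, 7] / [9];  Q = [1, 3, 5] / [2, 4, 6] / [7, 9] / [8];  common shape = (3, 3, 2, 1)

Row-insert the values π_1, π_2, … into P one at a time, bumping the leftmost entry strictly greater than the inserted value down to the next row. The recording tableau Q records, in position (i, j), the step at which that cell was added to P.
  Insert 5 (step 1): P = [5];  Q = [1]
  Insert 3 (step 2): P = [3] / [5];  Q = [1] / [2]
  Insert 7 (step 3): P = [3, 7] / [5];  Q = [1, 3] / [2]
  Insert 4 (step 4): P = [3, 4] / [5, 7];  Q = [1, 3] / [2, 4]
  Insert 9 (step 5): P = [3, 4, 9] / [5, 7];  Q = [1, 3, 5] / [2, 4]
  Insert 8 (step 6): P = [3, 4, 8] / [5, 7, 9];  Q = [1, 3, 5] / [2, 4, 6]
  Insert 6 (step 7): P = [3, 4, 6] / [5, 7, 8] / [9];  Q = [1, 3, 5] / [2, 4, 6] / [7]
  Insert 1 (step 8): P = [1, 4, 6] / [3, 7, 8] / [5] / [9];  Q = [1, 3, 5] / [2, 4, 6] / [7] / [8]
  Insert 2 (step 9): P = [1, 2, 6] / [3, 4, 8] / [5, 7] / [9];  Q = [1, 3, 5] / [2, 4, 6] / [7, 9] / [8]
Final shape: (3, 3, 2, 1).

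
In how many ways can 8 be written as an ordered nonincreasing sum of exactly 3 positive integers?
p(8, 3 parts) = 5

Partitions of n into exactly k parts ↔ partitions of n − k into at most k parts (subtract 1 from each part). For n = 8, k = 3, the partitions are: 6+1+1, 5+2+1, 4+3+1, 4+2+2, 3+3+2. Count = 5.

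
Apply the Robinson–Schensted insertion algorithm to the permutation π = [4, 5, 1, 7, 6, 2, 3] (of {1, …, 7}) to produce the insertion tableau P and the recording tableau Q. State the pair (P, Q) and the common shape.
P = [1, 2, 3] / [4, 5, 6] / [7];  Q = [1, 2, 4] / [3, 5, 7] / [6];  common shape = (3, 3, 1)

Row-insert the values π_1, π_2, … into P one at a time, bumping the leftmost entry strictly greater than the inserted value down to the next row. The recording tableau Q records, in position (i, j), the step at which that cell was added to P.
  Insert 4 (step 1): P = [4];  Q = [1]
  Insert 5 (step 2): P = [4, 5];  Q = [1, 2]
  Insert 1 (step 3): P = [1, 5] / [4];  Q = [1, 2] / [3]
  Insert 7 (step 4): P = [1, 5, 7] / [4];  Q = [1, 2, 4] / [3]
  Insert 6 (step 5): P = [1, 5, 6] / [4, 7];  Q = [1, 2, 4] / [3, 5]
  Insert 2 (step 6): P = [1, 2, 6] / [4, 5] / [7];  Q = [1, 2, 4] / [3, 5] / [6]
  Insert 3 (step 7): P = [1, 2, 3] / [4, 5, 6] / [7];  Q = [1, 2, 4] / [3, 5, 7] / [6]
Final shape: (3, 3, 1).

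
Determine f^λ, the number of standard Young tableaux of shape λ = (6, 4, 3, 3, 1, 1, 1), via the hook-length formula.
# SYT of shape (6, 4, 3, 3, 1, 1, 1) = 41570100

Hook-length formula: f^λ = n! / Π hook(c), product over all cells c of the Young diagram. For λ = (6, 4, 3, 3, 1, 1, 1), n = 19 boxes. Hook lengths by row (left-to-right, top-to-bottom): [12, 8, 7, 4, 2, 1]; [9, 5, 4, 1]; [7, 3, 2]; [6, 2, 1]; [3]; [2]; [1]. Product of hooks = 2926264320. So f^λ = 19! / 2926264320 = 121645100408832000 / 2926264320 = 41570100.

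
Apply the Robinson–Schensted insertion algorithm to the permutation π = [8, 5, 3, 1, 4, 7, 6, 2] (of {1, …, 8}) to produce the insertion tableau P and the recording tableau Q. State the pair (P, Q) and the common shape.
P = [1, 2, 6] / [3, 4] / [5, 7] / [8];  Q = [1, 5, 6] / [2, 7] / [3, 8] / [4];  common shape = (3, 2, 2, 1)

Row-insert the values π_1, π_2, … into P one at a time, bumping the leftmost entry strictly greater than the inserted value down to the next row. The recording tableau Q records, in position (i, j), the step at which that cell was added to P.
  Insert 8 (step 1): P = [8];  Q = [1]
  Insert 5 (step 2): P = [5] / [8];  Q = [1] / [2]
  Insert 3 (step 3): P = [3] / [5] / [8];  Q = [1] / [2] / [3]
  Insert 1 (step 4): P = [1] / [3] / [5] / [8];  Q = [1] / [2] / [3] / [4]
  Insert 4 (step 5): P = [1, 4] / [3] / [5] / [8];  Q = [1, 5] / [2] / [3] / [4]
  Insert 7 (step 6): P = [1, 4, 7] / [3] / [5] / [8];  Q = [1, 5, 6] / [2] / [3] / [4]
  Insert 6 (step 7): P = [1, 4, 6] / [3, 7] / [5] / [8];  Q = [1, 5, 6] / [2, 7] / [3] / [4]
  Insert 2 (step 8): P = [1, 2, 6] / [3, 4] / [5, 7] / [8];  Q = [1, 5, 6] / [2, 7] / [3, 8] / [4]
Final shape: (3, 2, 2, 1).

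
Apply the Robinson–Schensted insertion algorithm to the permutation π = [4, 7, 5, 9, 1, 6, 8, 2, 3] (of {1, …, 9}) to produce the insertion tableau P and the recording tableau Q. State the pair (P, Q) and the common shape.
P = [1, 2, 3, 8] / [4, 5, 6] / [7, 9];  Q = [1, 2, 4, 7] / [3, 6, 9] / [5, 8];  common shape = (4, 3, 2)

Row-insert the values π_1, π_2, … into P one at a time, bumping the leftmost entry strictly greater than the inserted value down to the next row. The recording tableau Q records, in position (i, j), the step at which that cell was added to P.
  Insert 4 (step 1): P = [4];  Q = [1]
  Insert 7 (step 2): P = [4, 7];  Q = [1, 2]
  Insert 5 (step 3): P = [4, 5] / [7];  Q = [1, 2] / [3]
  Insert 9 (step 4): P = [4, 5, 9] / [7];  Q = [1, 2, 4] / [3]
  Insert 1 (step 5): P = [1, 5, 9] / [4] / [7];  Q = [1, 2, 4] / [3] / [5]
  Insert 6 (step 6): P = [1, 5, 6] / [4, 9] / [7];  Q = [1, 2, 4] / [3, 6] / [5]
  Insert 8 (step 7): P = [1, 5, 6, 8] / [4, 9] / [7];  Q = [1, 2, 4, 7] / [3, 6] / [5]
  Insert 2 (step 8): P = [1, 2, 6, 8] / [4, 5] / [7, 9];  Q = [1, 2, 4, 7] / [3, 6] / [5, 8]
  Insert 3 (step 9): P = [1, 2, 3, 8] / [4, 5, 6] / [7, 9];  Q = [1, 2, 4, 7] / [3, 6, 9] / [5, 8]
Final shape: (4, 3, 2).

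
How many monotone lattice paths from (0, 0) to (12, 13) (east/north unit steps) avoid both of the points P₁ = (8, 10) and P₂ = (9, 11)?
Number of paths = 2864330

Inclusion–exclusion. Total paths: C(25, 12) = 5200300. Through P₁: C(18, 8)·C(7, 4) = 1531530. Through P₂: C(20, 9)·C(5, 3) = 1679600. Since P₁ is strictly southwest of P₂, a monotone path through both must visit P₁ then P₂; paths through both = C(18, 8)·C(2, 1)·C(5, 3) = 875160. Avoid both = 5200300 − 1531530 − 1679600 + 875160 = 2864330.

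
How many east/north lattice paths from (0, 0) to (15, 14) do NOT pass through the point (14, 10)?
Number of paths = 67752480

Total paths from (0, 0) to (15, 14): C(29, 15) = 77558760. Paths through (14, 10): (paths (0, 0) → (14, 10)) × (paths (14, 10) → (15, 14)) = C(24, 14) · C(5, 1) = 1961256 · 5 = 9806280. Avoidance count = 77558760 − 9806280 = 67752480.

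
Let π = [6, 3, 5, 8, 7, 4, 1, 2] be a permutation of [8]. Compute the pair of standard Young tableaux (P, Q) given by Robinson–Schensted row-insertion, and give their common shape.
P = [1, 2, 7] / [3, 4] / [5, 8] / [6];  Q = [1, 3, 4] / [2, 5] / [6, 8] / [7];  common shape = (3, 2, 2, 1)

Row-insert the values π_1, π_2, … into P one at a time, bumping the leftmost entry strictly greater than the inserted value down to the next row. The recording tableau Q records, in position (i, j), the step at which that cell was added to P.
  Insert 6 (step 1): P = [6];  Q = [1]
  Insert 3 (step 2): P = [3] / [6];  Q = [1] / [2]
  Insert 5 (step 3): P = [3, 5] / [6];  Q = [1, 3] / [2]
  Insert 8 (step 4): P = [3, 5, 8] / [6];  Q = [1, 3, 4] / [2]
  Insert 7 (step 5): P = [3, 5, 7] / [6, 8];  Q = [1, 3, 4] / [2, 5]
  Insert 4 (step 6): P = [3, 4, 7] / [5, 8] / [6];  Q = [1, 3, 4] / [2, 5] / [6]
  Insert 1 (step 7): P = [1, 4, 7] / [3, 8] / [5] / [6];  Q = [1, 3, 4] / [2, 5] / [6] / [7]
  Insert 2 (step 8): P = [1, 2, 7] / [3, 4] / [5, 8] / [6];  Q = [1, 3, 4] / [2, 5] / [6, 8] / [7]
Final shape: (3, 2, 2, 1).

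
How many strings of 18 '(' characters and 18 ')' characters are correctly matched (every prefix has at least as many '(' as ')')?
C_18 = 477638700

These balanced parentheses are counted by the Catalan number C_n = (1/(n + 1)) · C(2n, n). For n = 18: C_18 = (1/19) · C(36, 18) = 9075135300/19 = 477638700.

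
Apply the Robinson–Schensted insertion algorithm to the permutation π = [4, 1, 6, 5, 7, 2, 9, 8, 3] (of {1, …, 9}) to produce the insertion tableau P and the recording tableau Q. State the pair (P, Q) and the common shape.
P = [1, 2, 3, 8] / [4, 5, 7] / [6, 9];  Q = [1, 3, 5, 7] / [2, 4, 8] / [6, 9];  common shape = (4, 3, 2)

Row-insert the values π_1, π_2, … into P one at a time, bumping the leftmost entry strictly greater than the inserted value down to the next row. The recording tableau Q records, in position (i, j), the step at which that cell was added to P.
  Insert 4 (step 1): P = [4];  Q = [1]
  Insert 1 (step 2): P = [1] / [4];  Q = [1] / [2]
  Insert 6 (step 3): P = [1, 6] / [4];  Q = [1, 3] / [2]
  Insert 5 (step 4): P = [1, 5] / [4, 6];  Q = [1, 3] / [2, 4]
  Insert 7 (step 5): P = [1, 5, 7] / [4, 6];  Q = [1, 3, 5] / [2, 4]
  Insert 2 (step 6): P = [1, 2, 7] / [4, 5] / [6];  Q = [1, 3, 5] / [2, 4] / [6]
  Insert 9 (step 7): P = [1, 2, 7, 9] / [4, 5] / [6];  Q = [1, 3, 5, 7] / [2, 4] / [6]
  Insert 8 (step 8): P = [1, 2, 7, 8] / [4, 5, 9] / [6];  Q = [1, 3, 5, 7] / [2, 4, 8] / [6]
  Insert 3 (step 9): P = [1, 2, 3, 8] / [4, 5, 7] / [6, 9];  Q = [1, 3, 5, 7] / [2, 4, 8] / [6, 9]
Final shape: (4, 3, 2).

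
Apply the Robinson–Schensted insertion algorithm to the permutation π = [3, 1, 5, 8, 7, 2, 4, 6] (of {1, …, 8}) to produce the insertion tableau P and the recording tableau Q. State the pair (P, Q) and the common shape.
P = [1, 2, 4, 6] / [3, 5, 7] / [8];  Q = [1, 3, 4, 8] / [2, 5, 7] / [6];  common shape = (4, 3, 1)

Row-insert the values π_1, π_2, … into P one at a time, bumping the leftmost entry strictly greater than the inserted value down to the next row. The recording tableau Q records, in position (i, j), the step at which that cell was added to P.
  Insert 3 (step 1): P = [3];  Q = [1]
  Insert 1 (step 2): P = [1] / [3];  Q = [1] / [2]
  Insert 5 (step 3): P = [1, 5] / [3];  Q = [1, 3] / [2]
  Insert 8 (step 4): P = [1, 5, 8] / [3];  Q = [1, 3, 4] / [2]
  Insert 7 (step 5): P = [1, 5, 7] / [3, 8];  Q = [1, 3, 4] / [2, 5]
  Insert 2 (step 6): P = [1, 2, 7] / [3, 5] / [8];  Q = [1, 3, 4] / [2, 5] / [6]
  Insert 4 (step 7): P = [1, 2, 4] / [3, 5, 7] / [8];  Q = [1, 3, 4] / [2, 5, 7] / [6]
  Insert 6 (step 8): P = [1, 2, 4, 6] / [3, 5, 7] / [8];  Q = [1, 3, 4, 8] / [2, 5, 7] / [6]
Final shape: (4, 3, 1).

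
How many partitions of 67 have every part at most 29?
p(67, parts ≤ 29) = 2558966

Use the recurrence p(n, m) = p(n, m−1) + p(n−m, m): either the largest part is < m (count p(n, m−1)) or the largest part is exactly m (remove one copy of m, count p(n−m, m)). With p(0, ·) = 1 this gives p(67, parts ≤ 29) = 2558966. (By conjugating Young diagrams, this also counts partitions of 67 into at most 29 parts.)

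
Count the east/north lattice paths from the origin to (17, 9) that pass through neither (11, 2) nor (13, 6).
Number of paths = 2082032

Inclusion–exclusion. Total paths: C(26, 17) = 3124550. Through P₁: C(13, 11)·C(13, 6) = 133848. Through P₂: C(19, 13)·C(7, 4) = 949620. Since P₁ is strictly southwest of P₂, a monotone path through both must visit P₁ then P₂; paths through both = C(13, 11)·C(6, 2)·C(7, 4) = 40950. Avoid both = 3124550 − 133848 − 949620 + 40950 = 2082032.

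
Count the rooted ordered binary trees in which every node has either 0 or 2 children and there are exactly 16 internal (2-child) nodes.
C_16 = 35357670

These full binary trees are counted by the Catalan number C_n = (1/(n + 1)) · C(2n, n). For n = 16: C_16 = (1/17) · C(32, 16) = 601080390/17 = 35357670.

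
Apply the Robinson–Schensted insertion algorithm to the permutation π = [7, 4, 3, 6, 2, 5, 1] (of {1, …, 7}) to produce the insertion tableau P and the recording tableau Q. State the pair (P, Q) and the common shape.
P = [1, 5] / [2, 6] / [3] / [4] / [7];  Q = [1, 4] / [2, 6] / [3] / [5] / [7];  common shape = (2, 2, 1, 1, 1)

Row-insert the values π_1, π_2, … into P one at a time, bumping the leftmost entry strictly greater than the inserted value down to the next row. The recording tableau Q records, in position (i, j), the step at which that cell was added to P.
  Insert 7 (step 1): P = [7];  Q = [1]
  Insert 4 (step 2): P = [4] / [7];  Q = [1] / [2]
  Insert 3 (step 3): P = [3] / [4] / [7];  Q = [1] / [2] / [3]
  Insert 6 (step 4): P = [3, 6] / [4] / [7];  Q = [1, 4] / [2] / [3]
  Insert 2 (step 5): P = [2, 6] / [3] / [4] / [7];  Q = [1, 4] / [2] / [3] / [5]
  Insert 5 (step 6): P = [2, 5] / [3, 6] / [4] / [7];  Q = [1, 4] / [2, 6] / [3] / [5]
  Insert 1 (step 7): P = [1, 5] / [2, 6] / [3] / [4] / [7];  Q = [1, 4] / [2, 6] / [3] / [5] / [7]
Final shape: (2, 2, 1, 1, 1).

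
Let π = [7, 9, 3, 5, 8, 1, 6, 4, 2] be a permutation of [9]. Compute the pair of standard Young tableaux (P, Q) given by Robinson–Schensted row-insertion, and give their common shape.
P = [1, 2, 6] / [3, 4] / [5, 8] / [7] / [9];  Q = [1, 2, 5] / [3, 4] / [6, 7] / [8] / [9];  common shape = (3, 2, 2, 1, 1)

Row-insert the values π_1, π_2, … into P one at a time, bumping the leftmost entry strictly greater than the inserted value down to the next row. The recording tableau Q records, in position (i, j), the step at which that cell was added to P.
  Insert 7 (step 1): P = [7];  Q = [1]
  Insert 9 (step 2): P = [7, 9];  Q = [1, 2]
  Insert 3 (step 3): P = [3, 9] / [7];  Q = [1, 2] / [3]
  Insert 5 (step 4): P = [3, 5] / [7, 9];  Q = [1, 2] / [3, 4]
  Insert 8 (step 5): P = [3, 5, 8] / [7, 9];  Q = [1, 2, 5] / [3, 4]
  Insert 1 (step 6): P = [1, 5, 8] / [3, 9] / [7];  Q = [1, 2, 5] / [3, 4] / [6]
  Insert 6 (step 7): P = [1, 5, 6] / [3, 8] / [7, 9];  Q = [1, 2, 5] / [3, 4] / [6, 7]
  Insert 4 (step 8): P = [1, 4, 6] / [3, 5] / [7, 8] / [9];  Q = [1, 2, 5] / [3, 4] / [6, 7] / [8]
  Insert 2 (step 9): P = [1, 2, 6] / [3, 4] / [5, 8] / [7] / [9];  Q = [1, 2, 5] / [3, 4] / [6, 7] / [8] / [9]
Final shape: (3, 2, 2, 1, 1).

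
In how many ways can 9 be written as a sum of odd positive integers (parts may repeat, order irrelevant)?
p_odd(9) = 8

Partitions of 9 using only odd parts 1, 3, 5, …: 9, 7+1+1, 5+3+1, 5+1+1+1+1, 3+3+3, 3+3+1+1+1, 3+1+1+1+1+1+1, 1+1+1+1+1+1+1+1+1. There are 8. (Euler: this equals q(9), the number of distinct-part partitions.)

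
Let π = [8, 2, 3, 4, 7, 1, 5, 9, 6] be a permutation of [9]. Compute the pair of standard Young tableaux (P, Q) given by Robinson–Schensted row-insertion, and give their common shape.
P = [1, 3, 4, 5, 6] / [2, 7, 9] / [8];  Q = [1, 3, 4, 5, 8] / [2, 7, 9] / [6];  common shape = (5, 3, 1)

Row-insert the values π_1, π_2, … into P one at a time, bumping the leftmost entry strictly greater than the inserted value down to the next row. The recording tableau Q records, in position (i, j), the step at which that cell was added to P.
  Insert 8 (step 1): P = [8];  Q = [1]
  Insert 2 (step 2): P = [2] / [8];  Q = [1] / [2]
  Insert 3 (step 3): P = [2, 3] / [8];  Q = [1, 3] / [2]
  Insert 4 (step 4): P = [2, 3, 4] / [8];  Q = [1, 3, 4] / [2]
  Insert 7 (step 5): P = [2, 3, 4, 7] / [8];  Q = [1, 3, 4, 5] / [2]
  Insert 1 (step 6): P = [1, 3, 4, 7] / [2] / [8];  Q = [1, 3, 4, 5] / [2] / [6]
  Insert 5 (step 7): P = [1, 3, 4, 5] / [2, 7] / [8];  Q = [1, 3, 4, 5] / [2, 7] / [6]
  Insert 9 (step 8): P = [1, 3, 4, 5, 9] / [2, 7] / [8];  Q = [1, 3, 4, 5, 8] / [2, 7] / [6]
  Insert 6 (step 9): P = [1, 3, 4, 5, 6] / [2, 7, 9] / [8];  Q = [1, 3, 4, 5, 8] / [2, 7, 9] / [6]
Final shape: (5, 3, 1).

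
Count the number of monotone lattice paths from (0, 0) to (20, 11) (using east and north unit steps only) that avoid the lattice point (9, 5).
Number of paths = 59895563

Total paths from (0, 0) to (20, 11): C(31, 20) = 84672315. Paths through (9, 5): (paths (0, 0) → (9, 5)) × (paths (9, 5) → (20, 11)) = C(14, 9) · C(17, 11) = 2002 · 12376 = 24776752. Avoidance count = 84672315 − 24776752 = 59895563.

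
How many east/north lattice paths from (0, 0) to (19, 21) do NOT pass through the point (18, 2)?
Number of paths = 131282404600

Total paths from (0, 0) to (19, 21): C(40, 19) = 131282408400. Paths through (18, 2): (paths (0, 0) → (18, 2)) × (paths (18, 2) → (19, 21)) = C(20, 18) · C(20, 1) = 190 · 20 = 3800. Avoidance count = 131282408400 − 3800 = 131282404600.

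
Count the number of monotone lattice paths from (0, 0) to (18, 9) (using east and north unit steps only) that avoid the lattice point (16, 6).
Number of paths = 3940695

Total paths from (0, 0) to (18, 9): C(27, 18) = 4686825. Paths through (16, 6): (paths (0, 0) → (16, 6)) × (paths (16, 6) → (18, 9)) = C(22, 16) · C(5, 2) = 74613 · 10 = 746130. Avoidance count = 4686825 − 746130 = 3940695.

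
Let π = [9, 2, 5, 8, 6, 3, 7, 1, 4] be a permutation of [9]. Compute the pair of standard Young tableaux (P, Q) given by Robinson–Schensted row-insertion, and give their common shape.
P = [1, 3, 4, 7] / [2, 6] / [5] / [8] / [9];  Q = [1, 3, 4, 7] / [2, 9] / [5] / [6] / [8];  common shape = (4, 2, 1, 1, 1)

Row-insert the values π_1, π_2, … into P one at a time, bumping the leftmost entry strictly greater than the inserted value down to the next row. The recording tableau Q records, in position (i, j), the step at which that cell was added to P.
  Insert 9 (step 1): P = [9];  Q = [1]
  Insert 2 (step 2): P = [2] / [9];  Q = [1] / [2]
  Insert 5 (step 3): P = [2, 5] / [9];  Q = [1, 3] / [2]
  Insert 8 (step 4): P = [2, 5, 8] / [9];  Q = [1, 3, 4] / [2]
  Insert 6 (step 5): P = [2, 5, 6] / [8] / [9];  Q = [1, 3, 4] / [2] / [5]
  Insert 3 (step 6): P = [2, 3, 6] / [5] / [8] / [9];  Q = [1, 3, 4] / [2] / [5] / [6]
  Insert 7 (step 7): P = [2, 3, 6, 7] / [5] / [8] / [9];  Q = [1, 3, 4, 7] / [2] / [5] / [6]
  Insert 1 (step 8): P = [1, 3, 6, 7] / [2] / [5] / [8] / [9];  Q = [1, 3, 4, 7] / [2] / [5] / [6] / [8]
  Insert 4 (step 9): P = [1, 3, 4, 7] / [2, 6] / [5] / [8] / [9];  Q = [1, 3, 4, 7] / [2, 9] / [5] / [6] / [8]
Final shape: (4, 2, 1, 1, 1).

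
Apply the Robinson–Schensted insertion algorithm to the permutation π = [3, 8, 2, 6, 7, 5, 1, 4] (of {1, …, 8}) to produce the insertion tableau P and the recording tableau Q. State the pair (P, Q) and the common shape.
P = [1, 4, 7] / [2, 5] / [3, 6] / [8];  Q = [1, 2, 5] / [3, 4] / [6, 8] / [7];  common shape = (3, 2, 2, 1)

Row-insert the values π_1, π_2, … into P one at a time, bumping the leftmost entry strictly greater than the inserted value down to the next row. The recording tableau Q records, in position (i, j), the step at which that cell was added to P.
  Insert 3 (step 1): P = [3];  Q = [1]
  Insert 8 (step 2): P = [3, 8];  Q = [1, 2]
  Insert 2 (step 3): P = [2, 8] / [3];  Q = [1, 2] / [3]
  Insert 6 (step 4): P = [2, 6] / [3, 8];  Q = [1, 2] / [3, 4]
  Insert 7 (step 5): P = [2, 6, 7] / [3, 8];  Q = [1, 2, 5] / [3, 4]
  Insert 5 (step 6): P = [2, 5, 7] / [3, 6] / [8];  Q = [1, 2, 5] / [3, 4] / [6]
  Insert 1 (step 7): P = [1, 5, 7] / [2, 6] / [3] / [8];  Q = [1, 2, 5] / [3, 4] / [6] / [7]
  Insert 4 (step 8): P = [1, 4, 7] / [2, 5] / [3, 6] / [8];  Q = [1, 2, 5] / [3, 4] / [6, 8] / [7]
Final shape: (3, 2, 2, 1).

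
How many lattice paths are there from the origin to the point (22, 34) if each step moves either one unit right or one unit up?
Number of paths = 2142582442263900

A monotone lattice path from (0, 0) to (22, 34) consists of 22 east steps and 34 north steps in some order, so it is determined by which 22 of the 56 steps are east. The count is C(56, 22) = 2142582442263900.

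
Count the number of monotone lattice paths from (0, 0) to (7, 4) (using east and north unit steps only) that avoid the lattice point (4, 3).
Number of paths = 190

Total paths from (0, 0) to (7, 4): C(11, 7) = 330. Paths through (4, 3): (paths (0, 0) → (4, 3)) × (paths (4, 3) → (7, 4)) = C(7, 4) · C(4, 3) = 35 · 4 = 140. Avoidance count = 330 − 140 = 190.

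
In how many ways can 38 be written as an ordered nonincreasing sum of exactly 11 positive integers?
p(38, 11 parts) = 2331

Partitions of n into exactly k parts are in bijection with partitions of n − k into at most k parts (subtract 1 from each part). So p(38, exactly 11) = p(27, parts ≤ 11). Computing via the recurrence p(m, j) = p(m, j−1) + p(m−j, j) gives 2331.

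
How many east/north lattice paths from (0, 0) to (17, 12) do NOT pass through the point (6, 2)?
Number of paths = 42019887

Total paths from (0, 0) to (17, 12): C(29, 17) = 51895935. Paths through (6, 2): (paths (0, 0) → (6, 2)) × (paths (6, 2) → (17, 12)) = C(8, 6) · C(21, 11) = 28 · 352716 = 9876048. Avoidance count = 51895935 − 9876048 = 42019887.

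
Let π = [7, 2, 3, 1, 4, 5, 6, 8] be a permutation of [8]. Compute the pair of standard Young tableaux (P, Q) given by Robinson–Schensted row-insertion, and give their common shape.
P = [1, 3, 4, 5, 6, 8] / [2] / [7];  Q = [1, 3, 5, 6, 7, 8] / [2] / [4];  common shape = (6, 1, 1)

Row-insert the values π_1, π_2, … into P one at a time, bumping the leftmost entry strictly greater than the inserted value down to the next row. The recording tableau Q records, in position (i, j), the step at which that cell was added to P.
  Insert 7 (step 1): P = [7];  Q = [1]
  Insert 2 (step 2): P = [2] / [7];  Q = [1] / [2]
  Insert 3 (step 3): P = [2, 3] / [7];  Q = [1, 3] / [2]
  Insert 1 (step 4): P = [1, 3] / [2] / [7];  Q = [1, 3] / [2] / [4]
  Insert 4 (step 5): P = [1, 3, 4] / [2] / [7];  Q = [1, 3, 5] / [2] / [4]
  Insert 5 (step 6): P = [1, 3, 4, 5] / [2] / [7];  Q = [1, 3, 5, 6] / [2] / [4]
  Insert 6 (step 7): P = [1, 3, 4, 5, 6] / [2] / [7];  Q = [1, 3, 5, 6, 7] / [2] / [4]
  Insert 8 (step 8): P = [1, 3, 4, 5, 6, 8] / [2] / [7];  Q = [1, 3, 5, 6, 7, 8] / [2] / [4]
Final shape: (6, 1, 1).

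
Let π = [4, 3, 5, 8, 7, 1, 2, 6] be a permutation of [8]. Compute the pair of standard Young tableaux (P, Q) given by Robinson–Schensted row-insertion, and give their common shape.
P = [1, 2, 6] / [3, 5, 7] / [4, 8];  Q = [1, 3, 4] / [2, 5, 8] / [6, 7];  common shape = (3, 3, 2)

Row-insert the values π_1, π_2, … into P one at a time, bumping the leftmost entry strictly greater than the inserted value down to the next row. The recording tableau Q records, in position (i, j), the step at which that cell was added to P.
  Insert 4 (step 1): P = [4];  Q = [1]
  Insert 3 (step 2): P = [3] / [4];  Q = [1] / [2]
  Insert 5 (step 3): P = [3, 5] / [4];  Q = [1, 3] / [2]
  Insert 8 (step 4): P = [3, 5, 8] / [4];  Q = [1, 3, 4] / [2]
  Insert 7 (step 5): P = [3, 5, 7] / [4, 8];  Q = [1, 3, 4] / [2, 5]
  Insert 1 (step 6): P = [1, 5, 7] / [3, 8] / [4];  Q = [1, 3, 4] / [2, 5] / [6]
  Insert 2 (step 7): P = [1, 2, 7] / [3, 5] / [4, 8];  Q = [1, 3, 4] / [2, 5] / [6, 7]
  Insert 6 (step 8): P = [1, 2, 6] / [3, 5, 7] / [4, 8];  Q = [1, 3, 4] / [2, 5, 8] / [6, 7]
Final shape: (3, 3, 2).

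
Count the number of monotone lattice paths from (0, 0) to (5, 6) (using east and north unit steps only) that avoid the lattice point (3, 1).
Number of paths = 378

Total paths from (0, 0) to (5, 6): C(11, 5) = 462. Paths through (3, 1): (paths (0, 0) → (3, 1)) × (paths (3, 1) → (5, 6)) = C(4, 3) · C(7, 2) = 4 · 21 = 84. Avoidance count = 462 − 84 = 378.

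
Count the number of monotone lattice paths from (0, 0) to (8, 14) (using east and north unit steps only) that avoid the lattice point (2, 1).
Number of paths = 238374

Total paths from (0, 0) to (8, 14): C(22, 8) = 319770. Paths through (2, 1): (paths (0, 0) → (2, 1)) × (paths (2, 1) → (8, 14)) = C(3, 2) · C(19, 6) = 3 · 27132 = 81396. Avoidance count = 319770 − 81396 = 238374.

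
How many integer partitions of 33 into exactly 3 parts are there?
p(33, 3 parts) = 91

Partitions of n into exactly k parts are in bijection with partitions of n − k into at most k parts (subtract 1 from each part). So p(33, exactly 3) = p(30, parts ≤ 3). Computing via the recurrence p(m, j) = p(m, j−1) + p(m−j, j) gives 91.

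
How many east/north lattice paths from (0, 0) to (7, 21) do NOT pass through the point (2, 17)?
Number of paths = 1162494

Total paths from (0, 0) to (7, 21): C(28, 7) = 1184040. Paths through (2, 17): (paths (0, 0) → (2, 17)) × (paths (2, 17) → (7, 21)) = C(19, 2) · C(9, 5) = 171 · 126 = 21546. Avoidance count = 1184040 − 21546 = 1162494.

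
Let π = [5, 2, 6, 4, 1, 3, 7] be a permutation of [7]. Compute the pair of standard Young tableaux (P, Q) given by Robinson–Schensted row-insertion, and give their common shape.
P = [1, 3, 7] / [2, 4] / [5, 6];  Q = [1, 3, 7] / [2, 4] / [5, 6];  common shape = (3, 2, 2)

Row-insert the values π_1, π_2, … into P one at a time, bumping the leftmost entry strictly greater than the inserted value down to the next row. The recording tableau Q records, in position (i, j), the step at which that cell was added to P.
  Insert 5 (step 1): P = [5];  Q = [1]
  Insert 2 (step 2): P = [2] / [5];  Q = [1] / [2]
  Insert 6 (step 3): P = [2, 6] / [5];  Q = [1, 3] / [2]
  Insert 4 (step 4): P = [2, 4] / [5, 6];  Q = [1, 3] / [2, 4]
  Insert 1 (step 5): P = [1, 4] / [2, 6] / [5];  Q = [1, 3] / [2, 4] / [5]
  Insert 3 (step 6): P = [1, 3] / [2, 4] / [5, 6];  Q = [1, 3] / [2, 4] / [5, 6]
  Insert 7 (step 7): P = [1, 3, 7] / [2, 4] / [5, 6];  Q = [1, 3, 7] / [2, 4] / [5, 6]
Final shape: (3, 2, 2).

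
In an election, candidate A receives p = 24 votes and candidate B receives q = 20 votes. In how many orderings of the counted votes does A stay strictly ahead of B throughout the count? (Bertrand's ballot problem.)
Strict-lead orderings = 160094486370

Total orderings of the 44 votes with 24 for A: C(44, 24) = 1761039350070. By the Bertrand ballot formula (Cycle Lemma / reflection principle), the number of orderings in which A is strictly ahead of B throughout is (p − q)/(p + q) · C(p + q, p) = (24 − 20)/(24 + 20) · 1761039350070 = 160094486370.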